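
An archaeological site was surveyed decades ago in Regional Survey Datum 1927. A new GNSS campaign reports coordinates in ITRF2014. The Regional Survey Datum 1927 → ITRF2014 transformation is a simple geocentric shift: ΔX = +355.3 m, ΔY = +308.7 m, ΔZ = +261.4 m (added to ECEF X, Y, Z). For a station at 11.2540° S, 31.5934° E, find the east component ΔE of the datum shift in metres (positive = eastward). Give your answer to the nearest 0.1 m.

ΔE = 76.8 m

At φ = -11.2540°, λ = 31.5934°: sin φ = -0.195159, cos φ = 0.980772, sin λ = 0.523888, cos λ = 0.851787.
ΔE = −sin λ·ΔX + cos λ·ΔY = −(0.523888)·(355.3) + (0.851787)·(308.7) = 76.81 m.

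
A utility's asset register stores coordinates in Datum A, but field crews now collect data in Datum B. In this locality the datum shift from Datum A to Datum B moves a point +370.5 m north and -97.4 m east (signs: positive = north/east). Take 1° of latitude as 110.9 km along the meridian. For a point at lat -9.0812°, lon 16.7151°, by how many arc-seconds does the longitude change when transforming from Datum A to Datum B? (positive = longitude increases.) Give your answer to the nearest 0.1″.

At latitude -9.0812°, cos φ = 0.987466.
1° of longitude at this latitude = 110.9 × cos φ = 109.51 km, so Δλ = -97.4 / 109509.9 = -0.0008894° = -3.202″.

Δλ = -3.2″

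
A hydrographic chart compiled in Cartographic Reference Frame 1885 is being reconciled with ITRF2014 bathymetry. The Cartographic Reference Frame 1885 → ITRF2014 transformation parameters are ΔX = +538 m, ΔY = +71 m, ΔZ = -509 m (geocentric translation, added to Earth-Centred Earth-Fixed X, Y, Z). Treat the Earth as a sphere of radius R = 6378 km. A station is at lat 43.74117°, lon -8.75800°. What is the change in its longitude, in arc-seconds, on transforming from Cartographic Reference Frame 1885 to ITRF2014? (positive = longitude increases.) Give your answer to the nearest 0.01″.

Δλ = 6.81″

sin φ = 0.691402, cos φ = 0.722471, sin λ = -0.152261, cos λ = 0.988340.
East component: ΔE = −sin λ·ΔX + cos λ·ΔY = −(-0.152261)(538) + (0.988340)(71) = 152.09 m.
1° of latitude spans πR/180 = 111317 m; at latitude φ, 1° of longitude spans that × cos φ = 80423.3 m, so Δλ = 152.09 / 80423.3 × 3600 = 6.808″.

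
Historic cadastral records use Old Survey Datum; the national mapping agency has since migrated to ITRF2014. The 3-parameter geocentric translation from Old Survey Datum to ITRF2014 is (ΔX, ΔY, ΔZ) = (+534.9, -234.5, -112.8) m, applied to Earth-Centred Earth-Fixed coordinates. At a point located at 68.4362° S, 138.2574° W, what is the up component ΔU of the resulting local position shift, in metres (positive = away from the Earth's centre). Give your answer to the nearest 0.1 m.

At φ = -68.4362°, λ = -138.2574°: sin φ = -0.930009, cos φ = 0.367537, sin λ = -0.665785, cos λ = -0.746143.
ΔU = cos φ cos λ·ΔX + cos φ sin λ·ΔY + sin φ·ΔZ = (0.367537)(-0.746143)(534.9) + (0.367537)(-0.665785)(-234.5) + (-0.930009)(-112.8) = 15.60 m.

ΔU = 15.6 m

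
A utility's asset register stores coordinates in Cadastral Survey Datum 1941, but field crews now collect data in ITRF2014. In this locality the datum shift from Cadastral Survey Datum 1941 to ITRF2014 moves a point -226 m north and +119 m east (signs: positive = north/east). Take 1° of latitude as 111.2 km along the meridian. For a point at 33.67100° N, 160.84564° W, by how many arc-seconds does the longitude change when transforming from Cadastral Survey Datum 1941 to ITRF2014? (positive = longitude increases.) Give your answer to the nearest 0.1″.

At latitude 33.67100°, cos φ = 0.832235.
1° of longitude at this latitude = 111.2 × cos φ = 92.54 km, so Δλ = 119.0 / 92544.5 = 0.0012859° = 4.629″.

Δλ = 4.6″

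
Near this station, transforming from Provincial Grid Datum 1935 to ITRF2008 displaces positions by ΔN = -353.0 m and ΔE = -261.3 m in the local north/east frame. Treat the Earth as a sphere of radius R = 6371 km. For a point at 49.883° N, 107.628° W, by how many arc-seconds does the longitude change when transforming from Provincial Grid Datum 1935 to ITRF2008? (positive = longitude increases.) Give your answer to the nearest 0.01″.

At latitude 49.883°, cos φ = 0.644351.
One radian of longitude at latitude φ spans R cos φ, so Δλ = ΔE / (R cos φ) = -261.3 / (6371000 × 0.644351) = -6.3652e-05 rad = -13.129″.

Δλ = -13.13″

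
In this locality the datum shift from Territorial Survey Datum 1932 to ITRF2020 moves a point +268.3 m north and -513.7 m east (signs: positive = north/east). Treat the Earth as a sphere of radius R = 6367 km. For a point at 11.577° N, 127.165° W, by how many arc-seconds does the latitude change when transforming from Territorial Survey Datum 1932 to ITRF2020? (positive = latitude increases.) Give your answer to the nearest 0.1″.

On a sphere of radius R, 1 rad of latitude = R, so Δφ = ΔN / R = 268.3 / 6367000 = 4.2139e-05 rad = 8.692″.

Δφ = 8.7″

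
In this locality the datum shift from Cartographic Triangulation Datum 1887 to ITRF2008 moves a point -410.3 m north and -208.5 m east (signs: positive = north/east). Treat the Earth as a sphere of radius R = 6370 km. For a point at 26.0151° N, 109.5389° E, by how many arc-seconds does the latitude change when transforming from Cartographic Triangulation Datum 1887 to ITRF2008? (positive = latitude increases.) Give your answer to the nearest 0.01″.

Δφ = -13.29″

On a sphere of radius R, 1 rad of latitude = R, so Δφ = ΔN / R = -410.3 / 6370000 = -6.4411e-05 rad = -13.286″.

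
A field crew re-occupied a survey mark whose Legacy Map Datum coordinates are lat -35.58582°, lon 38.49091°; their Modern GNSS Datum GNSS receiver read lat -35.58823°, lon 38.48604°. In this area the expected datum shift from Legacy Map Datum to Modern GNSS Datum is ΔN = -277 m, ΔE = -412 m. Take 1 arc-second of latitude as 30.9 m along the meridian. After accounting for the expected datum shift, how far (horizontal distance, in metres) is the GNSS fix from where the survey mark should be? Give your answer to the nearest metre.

Observed coordinate differences: Δφ = -0.00241°, Δλ = -0.00487°.
Converting to metres (1° lat = 111240 m, cos φ = 0.813245): observed ΔN = -268.1 m, observed ΔE = -440.6 m.
Subtracting the expected shift leaves a residual of -268.1 − (-277) = 8.9 m north and -440.6 − (-412) = -28.6 m east.
Residual distance = √(8.9² + (-28.6)²) = 29.9 m.

30 m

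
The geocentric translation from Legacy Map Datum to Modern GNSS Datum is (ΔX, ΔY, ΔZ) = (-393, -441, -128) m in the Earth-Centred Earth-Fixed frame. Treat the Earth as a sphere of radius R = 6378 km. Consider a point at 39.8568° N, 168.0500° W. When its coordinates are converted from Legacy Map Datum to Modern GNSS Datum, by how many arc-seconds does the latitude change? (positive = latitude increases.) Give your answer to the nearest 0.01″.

Δφ = -13.04″

sin φ = 0.640871, cos φ = 0.767649, sin λ = -0.207058, cos λ = -0.978329.
North component: ΔN = −sin φ cos λ·ΔX − sin φ sin λ·ΔY + cos φ·ΔZ = −(0.640871)(-0.978329)(-393) − (0.640871)(-0.207058)(-441) + (0.767649)(-128) = -403.18 m.
1° of latitude spans πR/180 = 111317 m, so Δφ = -403.18 / 111317 × 3600 = -13.039″.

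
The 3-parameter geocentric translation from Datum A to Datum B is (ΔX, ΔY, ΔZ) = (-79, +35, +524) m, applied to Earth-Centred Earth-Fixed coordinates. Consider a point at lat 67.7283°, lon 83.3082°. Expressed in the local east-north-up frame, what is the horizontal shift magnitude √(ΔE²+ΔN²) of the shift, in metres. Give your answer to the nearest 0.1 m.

At φ = 67.7283°, λ = 83.3082°: sin φ = 0.925397, cos φ = 0.378999, sin λ = 0.993187, cos λ = 0.116529.
ΔE = −sin λ·ΔX + cos λ·ΔY = −(0.993187)·(-79) + (0.116529)·(35) = 82.54 m.
ΔN = −sin φ cos λ·ΔX − sin φ sin λ·ΔY + cos φ·ΔZ = −(0.925397)(0.116529)(-79) − (0.925397)(0.993187)(35) + (0.378999)(524) = 174.95 m.
Horizontal magnitude = √(ΔE² + ΔN²) = √(82.54² + 174.95²) = 193.44 m.

193.4 m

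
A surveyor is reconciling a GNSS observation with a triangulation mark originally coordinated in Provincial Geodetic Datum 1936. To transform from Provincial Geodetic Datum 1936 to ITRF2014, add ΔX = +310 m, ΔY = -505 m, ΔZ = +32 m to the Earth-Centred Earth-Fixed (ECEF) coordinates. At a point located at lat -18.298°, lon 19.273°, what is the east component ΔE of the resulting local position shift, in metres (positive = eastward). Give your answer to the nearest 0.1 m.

ΔE = -579.0 m

The local east axis at (φ, λ) is (−sin λ, cos λ, 0), so ΔE = −sin(19.273°)·310 + cos(19.273°)·(-505) = -579.02 m.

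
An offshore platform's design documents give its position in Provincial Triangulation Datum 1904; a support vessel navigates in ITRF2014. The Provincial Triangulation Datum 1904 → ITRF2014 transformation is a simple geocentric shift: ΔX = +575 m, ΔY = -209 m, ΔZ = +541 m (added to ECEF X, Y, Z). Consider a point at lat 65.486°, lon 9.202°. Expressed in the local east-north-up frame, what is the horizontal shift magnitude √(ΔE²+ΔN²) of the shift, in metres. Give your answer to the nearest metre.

The local east axis at (φ, λ) is (−sin λ, cos λ, 0), so ΔE = −sin(9.202°)·575 + cos(9.202°)·(-209) = -298.26 m.
The local north axis is (−sin φ cos λ, −sin φ sin λ, cos φ), giving ΔN = -516.437 + 30.410 + 224.469 = -261.56 m.
Horizontal magnitude = √(ΔE² + ΔN²) = √((-298.26)² + (-261.56)²) = 396.70 m.

397 m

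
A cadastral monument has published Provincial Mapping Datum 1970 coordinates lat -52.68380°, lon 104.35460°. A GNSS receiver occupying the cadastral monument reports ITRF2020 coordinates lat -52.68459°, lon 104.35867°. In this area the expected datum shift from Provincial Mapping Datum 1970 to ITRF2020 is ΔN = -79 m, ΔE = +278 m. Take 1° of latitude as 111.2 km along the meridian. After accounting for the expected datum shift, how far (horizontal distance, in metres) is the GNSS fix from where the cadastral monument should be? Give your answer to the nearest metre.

10 m

Observed coordinate differences: Δφ = -0.00079°, Δλ = +0.00407°.
Converting to metres (1° lat = 111200 m, cos φ = 0.606213): observed ΔN = -87.8 m, observed ΔE = 274.4 m.
Subtracting the expected shift leaves a residual of -87.8 − (-79) = -8.8 m north and 274.4 − (278) = -3.6 m east.
Residual distance = √((-8.8)² + (-3.6)²) = 9.6 m.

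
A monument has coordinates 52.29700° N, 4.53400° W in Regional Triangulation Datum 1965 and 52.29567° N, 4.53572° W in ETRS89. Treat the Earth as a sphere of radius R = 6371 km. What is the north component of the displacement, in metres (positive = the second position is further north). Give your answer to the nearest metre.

Δφ = 52.29567° − 52.29700° = -0.00133°; Δλ = -4.53572° − -4.53400° = -0.00172°.
1° along a meridian = πR/180 = 111195 m.
ΔN = Δφ × 111195 = -147.9 m; ΔE = Δλ × 111195 × cos(52.29700°) = -0.00172 × 111195 × 0.611568 = -117.0 m.

ΔN = -148 m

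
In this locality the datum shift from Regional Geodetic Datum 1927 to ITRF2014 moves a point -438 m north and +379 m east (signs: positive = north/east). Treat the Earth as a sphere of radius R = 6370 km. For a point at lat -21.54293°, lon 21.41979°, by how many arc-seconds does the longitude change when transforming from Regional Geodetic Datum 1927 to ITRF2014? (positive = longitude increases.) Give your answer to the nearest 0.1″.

Δλ = 13.2″

At latitude -21.54293°, cos φ = 0.930143.
One radian of longitude at latitude φ spans R cos φ, so Δλ = ΔE / (R cos φ) = 379.0 / (6370000 × 0.930143) = 6.3966e-05 rad = 13.194″.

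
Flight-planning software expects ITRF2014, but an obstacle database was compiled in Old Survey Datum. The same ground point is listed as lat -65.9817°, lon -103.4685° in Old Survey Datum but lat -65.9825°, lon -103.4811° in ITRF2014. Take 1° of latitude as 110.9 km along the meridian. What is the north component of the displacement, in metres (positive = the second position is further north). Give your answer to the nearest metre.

ΔN = -89 m

Δφ = -65.9825° − -65.9817° = -0.0008°; Δλ = -103.4811° − -103.4685° = -0.0126°.
ΔN = Δφ × 110900 = -88.7 m; ΔE = Δλ × 110900 × cos(-65.9817°) = -0.0126 × 110900 × 0.407028 = -568.8 m.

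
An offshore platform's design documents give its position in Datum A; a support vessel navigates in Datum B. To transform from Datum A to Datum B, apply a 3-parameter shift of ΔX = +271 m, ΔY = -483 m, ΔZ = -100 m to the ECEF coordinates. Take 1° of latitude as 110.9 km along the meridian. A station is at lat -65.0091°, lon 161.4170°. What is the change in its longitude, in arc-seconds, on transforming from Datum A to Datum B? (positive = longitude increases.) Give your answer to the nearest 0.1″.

sin φ = -0.906375, cos φ = 0.422474, sin λ = 0.318678, cos λ = -0.947863.
East component: ΔE = −sin λ·ΔX + cos λ·ΔY = −(0.318678)(271) + (-0.947863)(-483) = 371.46 m.
1° of latitude spans 110900 m; at latitude φ, 1° of longitude spans that × cos φ = 46852.4 m, so Δλ = 371.46 / 46852.4 × 3600 = 28.542″.

Δλ = 28.5″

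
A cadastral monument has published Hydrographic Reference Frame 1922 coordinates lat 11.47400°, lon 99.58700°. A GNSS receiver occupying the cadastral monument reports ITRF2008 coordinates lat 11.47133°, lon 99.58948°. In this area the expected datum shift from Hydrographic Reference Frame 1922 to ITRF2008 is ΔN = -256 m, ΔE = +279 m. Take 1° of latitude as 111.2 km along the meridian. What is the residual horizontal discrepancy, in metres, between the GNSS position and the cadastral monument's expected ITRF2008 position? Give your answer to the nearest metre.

Observed coordinate differences: Δφ = -0.00267°, Δλ = +0.00248°.
Converting to metres (1° lat = 111200 m, cos φ = 0.980015): observed ΔN = -296.9 m, observed ΔE = 270.3 m.
Subtracting the expected shift leaves a residual of -296.9 − (-256) = -40.9 m north and 270.3 − (279) = -8.7 m east.
Residual distance = √((-40.9)² + (-8.7)²) = 41.8 m.

42 m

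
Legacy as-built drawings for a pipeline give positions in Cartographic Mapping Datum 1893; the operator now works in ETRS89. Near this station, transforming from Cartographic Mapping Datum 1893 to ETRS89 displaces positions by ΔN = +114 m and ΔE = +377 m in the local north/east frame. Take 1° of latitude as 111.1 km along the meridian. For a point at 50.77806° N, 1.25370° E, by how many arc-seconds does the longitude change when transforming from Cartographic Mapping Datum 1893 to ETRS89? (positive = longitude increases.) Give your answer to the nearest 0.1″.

Δλ = 19.3″

At latitude 50.77806°, cos φ = 0.632326.
1° of longitude at this latitude = 111.1 × cos φ = 70.25 km, so Δλ = 377.0 / 70251.4 = 0.0053664° = 19.319″.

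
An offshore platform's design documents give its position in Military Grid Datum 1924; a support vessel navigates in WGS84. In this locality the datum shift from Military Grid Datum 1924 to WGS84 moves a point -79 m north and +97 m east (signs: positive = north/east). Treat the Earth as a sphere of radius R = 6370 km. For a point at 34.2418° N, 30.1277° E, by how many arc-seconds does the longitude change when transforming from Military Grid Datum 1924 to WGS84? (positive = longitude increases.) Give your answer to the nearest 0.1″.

Δλ = 3.8″

At latitude 34.2418°, cos φ = 0.826670.
One radian of longitude at latitude φ spans R cos φ, so Δλ = ΔE / (R cos φ) = 97.0 / (6370000 × 0.826670) = 1.8420e-05 rad = 3.799″.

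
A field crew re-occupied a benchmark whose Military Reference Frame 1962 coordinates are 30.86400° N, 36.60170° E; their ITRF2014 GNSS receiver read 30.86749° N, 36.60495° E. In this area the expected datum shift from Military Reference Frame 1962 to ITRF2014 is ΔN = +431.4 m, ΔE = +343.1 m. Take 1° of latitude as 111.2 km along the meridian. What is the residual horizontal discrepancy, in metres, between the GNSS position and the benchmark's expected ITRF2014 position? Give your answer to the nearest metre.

54 m

Observed coordinate differences: Δφ = +0.00349°, Δλ = +0.00325°.
Converting to metres (1° lat = 111200 m, cos φ = 0.858387): observed ΔN = 388.1 m, observed ΔE = 310.2 m.
Subtracting the expected shift leaves a residual of 388.1 − (431.4) = -43.3 m north and 310.2 − (343.1) = -32.9 m east.
Residual distance = √((-43.3)² + (-32.9)²) = 54.4 m.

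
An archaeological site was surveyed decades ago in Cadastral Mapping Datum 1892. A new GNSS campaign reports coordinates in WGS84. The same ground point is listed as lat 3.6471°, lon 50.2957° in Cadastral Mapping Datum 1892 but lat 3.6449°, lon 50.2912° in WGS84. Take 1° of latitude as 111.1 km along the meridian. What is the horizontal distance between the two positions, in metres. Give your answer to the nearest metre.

556 m

Δφ = 3.6449° − 3.6471° = -0.0022°; Δλ = 50.2912° − 50.2957° = -0.0045°.
ΔN = Δφ × 111100 = -244.4 m; ΔE = Δλ × 111100 × cos(3.6471°) = -0.0045 × 111100 × 0.997975 = -498.9 m.
Distance = √(ΔE² + ΔN²) = √((-498.9)² + (-244.4)²) = 555.6 m.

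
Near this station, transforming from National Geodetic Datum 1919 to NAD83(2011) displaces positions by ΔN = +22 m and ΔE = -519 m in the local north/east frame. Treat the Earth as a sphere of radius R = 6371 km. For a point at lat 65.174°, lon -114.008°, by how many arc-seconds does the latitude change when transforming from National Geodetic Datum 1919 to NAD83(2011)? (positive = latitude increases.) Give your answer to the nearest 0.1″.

Δφ = 0.7″

On a sphere of radius R, 1 rad of latitude = R, so Δφ = ΔN / R = 22.0 / 6371000 = 3.4531e-06 rad = 0.712″.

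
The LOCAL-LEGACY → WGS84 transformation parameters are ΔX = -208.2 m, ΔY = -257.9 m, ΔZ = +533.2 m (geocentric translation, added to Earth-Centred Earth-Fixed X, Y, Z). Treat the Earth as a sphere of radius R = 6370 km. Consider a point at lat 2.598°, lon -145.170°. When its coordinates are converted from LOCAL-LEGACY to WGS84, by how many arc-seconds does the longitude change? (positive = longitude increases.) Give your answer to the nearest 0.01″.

sin φ = 0.045328, cos φ = 0.998972, sin λ = -0.571143, cos λ = -0.820850.
East component: ΔE = −sin λ·ΔX + cos λ·ΔY = −(-0.571143)(-208.2) + (-0.820850)(-257.9) = 92.79 m.
1° of latitude spans πR/180 = 111177 m; at latitude φ, 1° of longitude spans that × cos φ = 111063.2 m, so Δλ = 92.79 / 111063.2 × 3600 = 3.008″.

Δλ = 3.01″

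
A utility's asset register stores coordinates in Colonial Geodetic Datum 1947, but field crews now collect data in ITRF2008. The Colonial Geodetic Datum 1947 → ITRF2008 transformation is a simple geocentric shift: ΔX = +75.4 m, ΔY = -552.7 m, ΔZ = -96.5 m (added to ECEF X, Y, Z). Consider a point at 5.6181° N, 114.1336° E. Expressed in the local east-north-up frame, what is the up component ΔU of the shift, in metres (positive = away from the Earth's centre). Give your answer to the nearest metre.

ΔU = -542 m

At φ = 5.6181°, λ = 114.1336°: sin φ = 0.097897, cos φ = 0.995197, sin λ = 0.912595, cos λ = -0.408866.
ΔU = cos φ cos λ·ΔX + cos φ sin λ·ΔY + sin φ·ΔZ = (0.995197)(-0.408866)(75.4) + (0.995197)(0.912595)(-552.7) + (0.097897)(-96.5) = -542.10 m.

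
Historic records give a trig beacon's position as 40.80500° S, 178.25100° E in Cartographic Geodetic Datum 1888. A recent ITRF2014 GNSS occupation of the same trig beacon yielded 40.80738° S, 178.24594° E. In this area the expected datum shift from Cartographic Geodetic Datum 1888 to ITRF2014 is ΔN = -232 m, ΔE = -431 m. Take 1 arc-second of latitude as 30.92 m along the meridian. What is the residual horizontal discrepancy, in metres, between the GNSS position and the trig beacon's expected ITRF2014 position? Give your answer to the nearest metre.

33 m

Observed coordinate differences: Δφ = -0.00238°, Δλ = -0.00506°.
Converting to metres (1° lat = 111312 m, cos φ = 0.756938): observed ΔN = -264.9 m, observed ΔE = -426.3 m.
Subtracting the expected shift leaves a residual of -264.9 − (-232) = -32.9 m north and -426.3 − (-431) = 4.7 m east.
Residual distance = √((-32.9)² + 4.7²) = 33.3 m.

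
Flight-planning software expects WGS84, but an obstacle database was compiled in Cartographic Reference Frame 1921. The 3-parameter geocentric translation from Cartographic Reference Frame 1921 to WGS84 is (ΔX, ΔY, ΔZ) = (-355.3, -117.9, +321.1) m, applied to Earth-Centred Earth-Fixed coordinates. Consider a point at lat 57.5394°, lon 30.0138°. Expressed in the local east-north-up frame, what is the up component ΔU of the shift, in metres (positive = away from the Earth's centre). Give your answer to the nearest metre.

ΔU = 74 m

At φ = 57.5394°, λ = 30.0138°: sin φ = 0.843761, cos φ = 0.536720, sin λ = 0.500209, cos λ = 0.865905.
ΔU = cos φ cos λ·ΔX + cos φ sin λ·ΔY + sin φ·ΔZ = (0.536720)(0.865905)(-355.3) + (0.536720)(0.500209)(-117.9) + (0.843761)(321.1) = 74.15 m.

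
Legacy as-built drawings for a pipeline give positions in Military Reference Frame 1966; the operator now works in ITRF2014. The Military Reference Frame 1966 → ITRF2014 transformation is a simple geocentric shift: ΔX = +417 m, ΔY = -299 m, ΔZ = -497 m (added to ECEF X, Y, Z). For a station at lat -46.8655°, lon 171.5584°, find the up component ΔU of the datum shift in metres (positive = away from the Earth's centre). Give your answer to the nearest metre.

ΔU = 51 m

The local up (radial) axis is (cos φ cos λ, cos φ sin λ, sin φ), giving ΔU = -282.020 − 30.011 + 362.686 = 50.66 m.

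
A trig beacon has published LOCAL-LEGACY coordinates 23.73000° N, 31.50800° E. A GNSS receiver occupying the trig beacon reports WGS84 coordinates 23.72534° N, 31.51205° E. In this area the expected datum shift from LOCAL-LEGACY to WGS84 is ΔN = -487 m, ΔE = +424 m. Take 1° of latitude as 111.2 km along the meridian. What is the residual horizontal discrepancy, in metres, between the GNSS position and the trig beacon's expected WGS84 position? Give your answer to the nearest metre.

Observed coordinate differences: Δφ = -0.00466°, Δλ = +0.00405°.
Converting to metres (1° lat = 111200 m, cos φ = 0.915452): observed ΔN = -518.2 m, observed ΔE = 412.3 m.
Subtracting the expected shift leaves a residual of -518.2 − (-487) = -31.2 m north and 412.3 − (424) = -11.7 m east.
Residual distance = √((-31.2)² + (-11.7)²) = 33.3 m.

33 m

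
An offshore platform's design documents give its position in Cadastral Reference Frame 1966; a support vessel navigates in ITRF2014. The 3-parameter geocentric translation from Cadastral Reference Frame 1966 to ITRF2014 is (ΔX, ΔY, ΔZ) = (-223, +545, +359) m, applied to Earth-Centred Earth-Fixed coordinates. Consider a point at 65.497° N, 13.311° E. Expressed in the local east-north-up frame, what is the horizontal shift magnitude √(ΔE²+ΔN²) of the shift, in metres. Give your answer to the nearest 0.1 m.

626.3 m

At φ = 65.497°, λ = 13.311°: sin φ = 0.909940, cos φ = 0.414741, sin λ = 0.230237, cos λ = 0.973135.
ΔE = −sin λ·ΔX + cos λ·ΔY = −(0.230237)·(-223) + (0.973135)·(545) = 581.70 m.
ΔN = −sin φ cos λ·ΔX − sin φ sin λ·ΔY + cos φ·ΔZ = −(0.909940)(0.973135)(-223) − (0.909940)(0.230237)(545) + (0.414741)(359) = 232.18 m.
Horizontal magnitude = √(ΔE² + ΔN²) = √(581.70² + 232.18²) = 626.33 m.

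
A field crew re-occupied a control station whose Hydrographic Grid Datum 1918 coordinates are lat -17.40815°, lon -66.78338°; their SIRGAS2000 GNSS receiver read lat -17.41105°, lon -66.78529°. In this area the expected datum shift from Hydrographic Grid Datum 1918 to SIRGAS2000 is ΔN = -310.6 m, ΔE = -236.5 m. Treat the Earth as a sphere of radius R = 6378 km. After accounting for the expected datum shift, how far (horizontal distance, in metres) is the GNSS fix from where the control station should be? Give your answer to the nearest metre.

36 m

Observed coordinate differences: Δφ = -0.00290°, Δλ = -0.00191°.
Converting to metres (1° lat = 111317 m, cos φ = 0.954198): observed ΔN = -322.8 m, observed ΔE = -202.9 m.
Subtracting the expected shift leaves a residual of -322.8 − (-310.6) = -12.2 m north and -202.9 − (-236.5) = 33.6 m east.
Residual distance = √((-12.2)² + 33.6²) = 35.8 m.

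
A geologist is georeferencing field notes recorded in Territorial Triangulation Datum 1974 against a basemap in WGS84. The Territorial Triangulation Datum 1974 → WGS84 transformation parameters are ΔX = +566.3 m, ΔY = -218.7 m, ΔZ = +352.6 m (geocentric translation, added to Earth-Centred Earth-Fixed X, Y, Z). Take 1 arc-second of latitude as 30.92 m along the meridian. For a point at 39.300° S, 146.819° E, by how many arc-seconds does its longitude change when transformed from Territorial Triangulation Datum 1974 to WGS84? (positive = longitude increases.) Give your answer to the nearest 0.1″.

Δλ = -5.3″

sin φ = -0.633381, cos φ = 0.773840, sin λ = 0.547286, cos λ = -0.836946.
East component: ΔE = −sin λ·ΔX + cos λ·ΔY = −(0.547286)(566.3) + (-0.836946)(-218.7) = -126.89 m.
1° of latitude spans 3600 × 30.92 = 111312 m; at latitude φ, 1° of longitude spans that × cos φ = 86137.7 m, so Δλ = -126.89 / 86137.7 × 3600 = -5.303″.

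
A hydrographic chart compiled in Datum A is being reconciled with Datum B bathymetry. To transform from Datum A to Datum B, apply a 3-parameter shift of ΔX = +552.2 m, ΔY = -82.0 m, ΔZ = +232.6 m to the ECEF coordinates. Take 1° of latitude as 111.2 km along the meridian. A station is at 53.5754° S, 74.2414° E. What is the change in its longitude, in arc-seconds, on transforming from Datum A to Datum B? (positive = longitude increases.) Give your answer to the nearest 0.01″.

sin φ = -0.804639, cos φ = 0.593764, sin λ = 0.962414, cos λ = 0.271585.
East component: ΔE = −sin λ·ΔX + cos λ·ΔY = −(0.962414)(552.2) + (0.271585)(-82.0) = -553.72 m.
1° of latitude spans 111200 m; at latitude φ, 1° of longitude spans that × cos φ = 66026.6 m, so Δλ = -553.72 / 66026.6 × 3600 = -30.190″.

Δλ = -30.19″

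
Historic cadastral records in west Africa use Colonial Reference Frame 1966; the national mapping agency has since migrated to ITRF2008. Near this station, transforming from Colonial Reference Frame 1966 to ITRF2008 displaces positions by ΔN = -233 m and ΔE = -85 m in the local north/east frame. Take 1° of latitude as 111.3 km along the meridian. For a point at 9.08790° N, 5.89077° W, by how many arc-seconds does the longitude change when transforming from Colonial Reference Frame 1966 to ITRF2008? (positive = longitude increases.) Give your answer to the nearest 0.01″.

At latitude 9.08790°, cos φ = 0.987447.
1° of longitude at this latitude = 111.3 × cos φ = 109.90 km, so Δλ = -85.0 / 109902.9 = -0.0007734° = -2.784″.

Δλ = -2.78″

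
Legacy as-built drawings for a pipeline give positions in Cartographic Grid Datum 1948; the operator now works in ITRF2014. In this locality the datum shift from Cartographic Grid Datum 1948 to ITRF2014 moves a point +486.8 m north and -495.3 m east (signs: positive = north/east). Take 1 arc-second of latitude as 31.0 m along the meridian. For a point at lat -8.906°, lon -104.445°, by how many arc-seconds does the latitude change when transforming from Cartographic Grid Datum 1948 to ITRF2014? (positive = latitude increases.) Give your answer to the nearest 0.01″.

1″ of latitude = 31.00 m, so Δφ = 486.8 / 31.00 = 15.703″.

Δφ = 15.70″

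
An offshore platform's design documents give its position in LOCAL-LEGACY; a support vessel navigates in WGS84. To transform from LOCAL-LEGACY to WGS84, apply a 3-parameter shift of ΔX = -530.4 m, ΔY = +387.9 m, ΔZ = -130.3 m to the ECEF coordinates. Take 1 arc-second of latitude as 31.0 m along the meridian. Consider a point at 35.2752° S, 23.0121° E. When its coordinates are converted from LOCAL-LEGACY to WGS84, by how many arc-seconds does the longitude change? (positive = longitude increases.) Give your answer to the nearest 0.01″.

sin φ = -0.577504, cos φ = 0.816388, sin λ = 0.390926, cos λ = 0.920422.
East component: ΔE = −sin λ·ΔX + cos λ·ΔY = −(0.390926)(-530.4) + (0.920422)(387.9) = 564.38 m.
1° of latitude spans 3600 × 31.00 = 111600 m; at latitude φ, 1° of longitude spans that × cos φ = 91108.9 m, so Δλ = 564.38 / 91108.9 × 3600 = 22.300″.

Δλ = 22.30″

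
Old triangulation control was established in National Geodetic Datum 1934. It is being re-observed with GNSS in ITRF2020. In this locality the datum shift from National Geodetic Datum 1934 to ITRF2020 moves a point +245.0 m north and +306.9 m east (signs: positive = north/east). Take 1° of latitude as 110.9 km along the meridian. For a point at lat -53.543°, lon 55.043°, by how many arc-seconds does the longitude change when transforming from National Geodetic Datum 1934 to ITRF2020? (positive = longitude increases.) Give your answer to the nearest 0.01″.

At latitude -53.543°, cos φ = 0.594219.
1° of longitude at this latitude = 110.9 × cos φ = 65.90 km, so Δλ = 306.9 / 65898.9 = 0.0046571° = 16.766″.

Δλ = 16.77″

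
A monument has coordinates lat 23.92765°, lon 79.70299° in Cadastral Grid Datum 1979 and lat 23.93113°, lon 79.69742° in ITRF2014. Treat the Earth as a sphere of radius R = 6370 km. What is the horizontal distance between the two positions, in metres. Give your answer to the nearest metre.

Δφ = 23.93113° − 23.92765° = +0.00348°; Δλ = 79.69742° − 79.70299° = -0.00557°.
1° along a meridian = πR/180 = 111177 m.
ΔN = Δφ × 111177 = 386.9 m; ΔE = Δλ × 111177 × cos(23.92765°) = -0.00557 × 111177 × 0.914058 = -566.0 m.
Distance = √(ΔE² + ΔN²) = √((-566.0)² + 386.9²) = 685.6 m.

686 m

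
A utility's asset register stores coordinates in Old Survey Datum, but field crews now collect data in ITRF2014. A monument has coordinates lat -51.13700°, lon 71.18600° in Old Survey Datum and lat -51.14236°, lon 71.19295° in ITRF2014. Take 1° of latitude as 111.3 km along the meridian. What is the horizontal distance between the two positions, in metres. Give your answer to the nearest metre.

769 m

Δφ = -51.14236° − -51.13700° = -0.00536°; Δλ = 71.19295° − 71.18600° = +0.00695°.
ΔN = Δφ × 111300 = -596.6 m; ΔE = Δλ × 111300 × cos(-51.13700°) = +0.00695 × 111300 × 0.627460 = 485.4 m.
Distance = √(ΔE² + ΔN²) = √(485.4² + (-596.6)²) = 769.1 m.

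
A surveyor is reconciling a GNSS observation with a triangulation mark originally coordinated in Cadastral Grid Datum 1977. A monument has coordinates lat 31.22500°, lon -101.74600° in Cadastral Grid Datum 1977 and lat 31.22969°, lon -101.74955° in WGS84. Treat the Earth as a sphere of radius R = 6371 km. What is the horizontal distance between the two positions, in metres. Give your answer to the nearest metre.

Δφ = 31.22969° − 31.22500° = +0.00469°; Δλ = -101.74955° − -101.74600° = -0.00355°.
1° along a meridian = πR/180 = 111195 m.
ΔN = Δφ × 111195 = 521.5 m; ΔE = Δλ × 111195 × cos(31.22500°) = -0.00355 × 111195 × 0.855138 = -337.6 m.
Distance = √(ΔE² + ΔN²) = √((-337.6)² + 521.5²) = 621.2 m.

621 m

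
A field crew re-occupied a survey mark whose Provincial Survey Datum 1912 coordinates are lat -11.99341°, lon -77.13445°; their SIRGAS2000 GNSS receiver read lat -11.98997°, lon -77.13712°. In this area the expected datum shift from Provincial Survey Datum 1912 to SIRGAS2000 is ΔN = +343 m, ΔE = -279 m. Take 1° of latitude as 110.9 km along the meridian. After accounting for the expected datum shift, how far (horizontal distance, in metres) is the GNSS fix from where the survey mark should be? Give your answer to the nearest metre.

Observed coordinate differences: Δφ = +0.00344°, Δλ = -0.00267°.
Converting to metres (1° lat = 110900 m, cos φ = 0.978172): observed ΔN = 381.5 m, observed ΔE = -289.6 m.
Subtracting the expected shift leaves a residual of 381.5 − (343) = 38.5 m north and -289.6 − (-279) = -10.6 m east.
Residual distance = √(38.5² + (-10.6)²) = 39.9 m.

40 m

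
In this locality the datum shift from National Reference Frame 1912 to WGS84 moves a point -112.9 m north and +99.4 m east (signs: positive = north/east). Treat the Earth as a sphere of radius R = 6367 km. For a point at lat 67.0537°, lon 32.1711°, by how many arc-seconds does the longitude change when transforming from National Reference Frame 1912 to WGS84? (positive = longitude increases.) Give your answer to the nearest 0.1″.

Δλ = 8.3″

At latitude 67.0537°, cos φ = 0.389868.
One radian of longitude at latitude φ spans R cos φ, so Δλ = ΔE / (R cos φ) = 99.4 / (6367000 × 0.389868) = 4.0044e-05 rad = 8.260″.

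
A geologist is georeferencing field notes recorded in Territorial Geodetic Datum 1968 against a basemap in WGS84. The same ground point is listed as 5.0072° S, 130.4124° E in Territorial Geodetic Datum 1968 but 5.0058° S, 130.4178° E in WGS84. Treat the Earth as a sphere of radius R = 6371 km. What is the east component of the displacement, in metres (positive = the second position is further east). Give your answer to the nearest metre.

ΔE = 598 m

Δφ = -5.0058° − -5.0072° = +0.0014°; Δλ = 130.4178° − 130.4124° = +0.0054°.
1° along a meridian = πR/180 = 111195 m.
ΔN = Δφ × 111195 = 155.7 m; ΔE = Δλ × 111195 × cos(-5.0072°) = +0.0054 × 111195 × 0.996184 = 598.2 m.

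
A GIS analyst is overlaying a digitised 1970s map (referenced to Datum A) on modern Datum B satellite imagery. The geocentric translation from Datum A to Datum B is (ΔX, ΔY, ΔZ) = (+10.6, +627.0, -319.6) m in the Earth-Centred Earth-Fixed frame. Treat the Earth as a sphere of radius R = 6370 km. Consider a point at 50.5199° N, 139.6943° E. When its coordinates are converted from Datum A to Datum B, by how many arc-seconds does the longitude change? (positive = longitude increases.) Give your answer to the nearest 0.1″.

sin φ = 0.771845, cos φ = 0.635810, sin λ = 0.646866, cos λ = -0.762604.
East component: ΔE = −sin λ·ΔX + cos λ·ΔY = −(0.646866)(10.6) + (-0.762604)(627.0) = -485.01 m.
1° of latitude spans πR/180 = 111177 m; at latitude φ, 1° of longitude spans that × cos φ = 70687.8 m, so Δλ = -485.01 / 70687.8 × 3600 = -24.701″.

Δλ = -24.7″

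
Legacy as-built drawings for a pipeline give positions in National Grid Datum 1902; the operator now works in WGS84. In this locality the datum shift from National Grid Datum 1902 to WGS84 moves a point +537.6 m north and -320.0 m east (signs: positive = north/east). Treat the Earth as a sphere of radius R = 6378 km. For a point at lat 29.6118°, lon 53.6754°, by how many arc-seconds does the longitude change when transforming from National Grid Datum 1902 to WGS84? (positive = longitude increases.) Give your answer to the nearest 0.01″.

Δλ = -11.90″

At latitude 29.6118°, cos φ = 0.869393.
One radian of longitude at latitude φ spans R cos φ, so Δλ = ΔE / (R cos φ) = -320.0 / (6378000 × 0.869393) = -5.7710e-05 rad = -11.903″.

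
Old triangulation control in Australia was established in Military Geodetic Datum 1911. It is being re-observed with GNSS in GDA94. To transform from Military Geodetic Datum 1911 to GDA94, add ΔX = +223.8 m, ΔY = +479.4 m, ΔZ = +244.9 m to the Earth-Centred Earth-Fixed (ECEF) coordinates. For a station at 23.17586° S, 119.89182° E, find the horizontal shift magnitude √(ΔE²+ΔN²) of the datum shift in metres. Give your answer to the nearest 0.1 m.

The local east axis at (φ, λ) is (−sin λ, cos λ, 0), so ΔE = −sin(119.89182°)·223.8 + cos(119.89182°)·479.4 = -432.94 m.
The local north axis is (−sin φ cos λ, −sin φ sin λ, cos φ), giving ΔN = -43.895 + 163.571 + 225.137 = 344.81 m.
Horizontal magnitude = √(ΔE² + ΔN²) = √((-432.94)² + 344.81²) = 553.48 m.

553.5 m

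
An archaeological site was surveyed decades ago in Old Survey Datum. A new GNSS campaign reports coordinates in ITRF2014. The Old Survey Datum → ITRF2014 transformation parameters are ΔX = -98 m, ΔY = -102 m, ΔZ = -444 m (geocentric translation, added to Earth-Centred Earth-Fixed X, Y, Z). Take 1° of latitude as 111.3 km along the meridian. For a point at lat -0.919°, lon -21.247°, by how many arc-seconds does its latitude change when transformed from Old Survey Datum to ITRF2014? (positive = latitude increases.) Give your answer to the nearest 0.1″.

sin φ = -0.016039, cos φ = 0.999871, sin λ = -0.362389, cos λ = 0.932027.
North component: ΔN = −sin φ cos λ·ΔX − sin φ sin λ·ΔY + cos φ·ΔZ = −(-0.016039)(0.932027)(-98) − (-0.016039)(-0.362389)(-102) + (0.999871)(-444) = -444.82 m.
1° of latitude spans 111300 m, so Δφ = -444.82 / 111300 × 3600 = -14.388″.

Δφ = -14.4″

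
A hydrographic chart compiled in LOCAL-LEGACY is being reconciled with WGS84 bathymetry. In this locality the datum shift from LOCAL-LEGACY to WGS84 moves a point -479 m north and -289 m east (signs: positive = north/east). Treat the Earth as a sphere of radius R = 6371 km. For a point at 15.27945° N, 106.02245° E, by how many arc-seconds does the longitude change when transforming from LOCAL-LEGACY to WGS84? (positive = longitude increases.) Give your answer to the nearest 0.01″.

At latitude 15.27945°, cos φ = 0.964652.
One radian of longitude at latitude φ spans R cos φ, so Δλ = ΔE / (R cos φ) = -289.0 / (6371000 × 0.964652) = -4.7024e-05 rad = -9.699″.

Δλ = -9.70″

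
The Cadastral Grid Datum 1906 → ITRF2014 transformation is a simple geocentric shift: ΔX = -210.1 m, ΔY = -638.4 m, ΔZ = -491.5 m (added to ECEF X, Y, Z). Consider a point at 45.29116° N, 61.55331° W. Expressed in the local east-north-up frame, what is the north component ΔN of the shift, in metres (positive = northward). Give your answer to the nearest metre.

ΔN = -674 m

The local north axis is (−sin φ cos λ, −sin φ sin λ, cos φ), giving ΔN = 71.125 − 398.925 − 345.772 = -673.57 m.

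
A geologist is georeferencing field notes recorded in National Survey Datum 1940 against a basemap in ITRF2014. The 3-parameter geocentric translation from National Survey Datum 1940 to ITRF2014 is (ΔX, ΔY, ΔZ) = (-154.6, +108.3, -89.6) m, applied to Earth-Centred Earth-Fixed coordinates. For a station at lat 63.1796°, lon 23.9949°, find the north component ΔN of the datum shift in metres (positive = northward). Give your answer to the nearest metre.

ΔN = 46 m

The local north axis is (−sin φ cos λ, −sin φ sin λ, cos φ), giving ΔN = 126.046 − 39.303 − 40.427 = 46.32 m.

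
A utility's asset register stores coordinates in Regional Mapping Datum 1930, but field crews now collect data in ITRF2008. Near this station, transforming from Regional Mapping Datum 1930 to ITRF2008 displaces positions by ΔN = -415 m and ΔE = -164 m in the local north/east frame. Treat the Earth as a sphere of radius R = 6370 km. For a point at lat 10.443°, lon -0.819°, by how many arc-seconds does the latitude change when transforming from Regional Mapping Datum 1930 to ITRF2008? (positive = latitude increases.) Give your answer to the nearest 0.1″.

On a sphere of radius R, 1 rad of latitude = R, so Δφ = ΔN / R = -415.0 / 6370000 = -6.5149e-05 rad = -13.438″.

Δφ = -13.4″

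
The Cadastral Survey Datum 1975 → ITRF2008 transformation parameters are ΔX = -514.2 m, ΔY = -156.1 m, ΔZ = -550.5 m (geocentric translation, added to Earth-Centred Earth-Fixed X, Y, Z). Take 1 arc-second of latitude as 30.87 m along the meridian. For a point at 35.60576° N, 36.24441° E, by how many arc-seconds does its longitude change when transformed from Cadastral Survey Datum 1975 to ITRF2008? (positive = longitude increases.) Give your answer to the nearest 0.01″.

sin φ = 0.582205, cos φ = 0.813042, sin λ = 0.591231, cos λ = 0.806502.
East component: ΔE = −sin λ·ΔX + cos λ·ΔY = −(0.591231)(-514.2) + (0.806502)(-156.1) = 178.12 m.
1° of latitude spans 3600 × 30.87 = 111132 m; at latitude φ, 1° of longitude spans that × cos φ = 90355.0 m, so Δλ = 178.12 / 90355.0 × 3600 = 7.097″.

Δλ = 7.10″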